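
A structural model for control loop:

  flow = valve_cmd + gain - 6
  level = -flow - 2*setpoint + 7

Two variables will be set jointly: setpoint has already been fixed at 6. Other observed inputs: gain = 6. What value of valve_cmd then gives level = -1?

With setpoint held at 6:
Substituting into the flow equation gives flow = valve_cmd.
This gives level = -valve_cmd - 5.
Solve -valve_cmd - 5 = -1: valve_cmd = (-1 + 5) / -1 = -4.

valve_cmd = -4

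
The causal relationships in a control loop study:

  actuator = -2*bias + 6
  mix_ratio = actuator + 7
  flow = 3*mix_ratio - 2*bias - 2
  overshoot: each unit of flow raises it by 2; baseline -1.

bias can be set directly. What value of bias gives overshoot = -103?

bias = 11

Substituting into the mix_ratio equation gives mix_ratio = -2*bias + 13.
flow becomes -8*bias + 37.
This gives overshoot = -16*bias + 73.
Solve -16*bias + 73 = -103: bias = (-103 - 73) / -16 = 11.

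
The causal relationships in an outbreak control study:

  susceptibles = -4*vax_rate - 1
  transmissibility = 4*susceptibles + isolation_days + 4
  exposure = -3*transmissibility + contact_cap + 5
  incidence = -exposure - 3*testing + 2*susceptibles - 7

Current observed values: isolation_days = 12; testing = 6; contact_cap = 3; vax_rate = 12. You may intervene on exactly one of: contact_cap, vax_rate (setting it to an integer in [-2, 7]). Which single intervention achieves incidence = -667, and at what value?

Intervening on contact_cap: with other inputs at their observed values, incidence = -contact_cap - 668. Solving for -667 gives contact_cap = -1, within [-2, 7].
Intervening on vax_rate: incidence = -56*vax_rate + 1. Reaching -667 requires vax_rate = 167/14, not an integer.

set contact_cap = -1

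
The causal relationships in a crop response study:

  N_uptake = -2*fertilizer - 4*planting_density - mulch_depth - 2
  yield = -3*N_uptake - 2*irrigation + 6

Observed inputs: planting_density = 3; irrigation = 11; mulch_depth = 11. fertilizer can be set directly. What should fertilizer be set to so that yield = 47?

Substituting into the N_uptake equation gives N_uptake = -2*fertilizer - 25.
yield becomes 6*fertilizer + 59.
Solve 6*fertilizer + 59 = 47: fertilizer = (47 - 59) / 6 = -2.

fertilizer = -2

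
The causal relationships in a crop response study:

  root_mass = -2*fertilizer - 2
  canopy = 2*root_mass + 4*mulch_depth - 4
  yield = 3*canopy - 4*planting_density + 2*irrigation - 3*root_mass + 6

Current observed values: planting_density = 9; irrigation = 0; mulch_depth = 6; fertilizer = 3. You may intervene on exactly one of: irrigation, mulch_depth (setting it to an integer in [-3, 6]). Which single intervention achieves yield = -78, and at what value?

set mulch_depth = -1

Intervening on irrigation: yield = 2*irrigation + 6. Reaching -78 requires irrigation = -42, outside [-3, 6].
Intervening on mulch_depth: with other inputs at their observed values, yield = 12*mulch_depth - 66. Solving for -78 gives mulch_depth = -1, within [-3, 6].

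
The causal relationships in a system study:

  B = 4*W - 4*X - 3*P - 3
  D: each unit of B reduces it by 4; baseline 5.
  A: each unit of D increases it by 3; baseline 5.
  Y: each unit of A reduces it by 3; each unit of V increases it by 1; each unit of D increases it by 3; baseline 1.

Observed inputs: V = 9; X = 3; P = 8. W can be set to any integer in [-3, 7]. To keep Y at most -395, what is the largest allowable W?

W = 6

Substituting into the B equation gives B = 4*W - 39.
So D = -16*W + 161.
Substituting into the A equation gives A = -48*W + 488.
Y becomes 96*W - 971.
Require 96*W - 971 ≤ -395, so W ≤ 6.
The largest integer in [-3, 7] satisfying this is 6.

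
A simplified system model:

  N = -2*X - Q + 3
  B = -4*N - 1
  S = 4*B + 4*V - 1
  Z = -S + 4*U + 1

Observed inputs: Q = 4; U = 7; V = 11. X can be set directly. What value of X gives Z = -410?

X = 12

Substituting into the N equation gives N = -2*X - 1.
Substituting into the B equation gives B = 8*X + 3.
Substituting into the S equation gives S = 32*X + 55.
Substituting into the Z equation gives Z = -32*X - 26.
Solve -32*X - 26 = -410: X = (-410 + 26) / -32 = 12.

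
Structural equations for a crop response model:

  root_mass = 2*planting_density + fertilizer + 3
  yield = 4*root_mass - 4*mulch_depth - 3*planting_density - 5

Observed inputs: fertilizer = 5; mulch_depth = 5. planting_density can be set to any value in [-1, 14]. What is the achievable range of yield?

Substituting into the root_mass equation gives root_mass = 2*planting_density + 8.
So yield = 5*planting_density + 7.
Linear in planting_density, so extremes are at the endpoints: planting_density = -1 gives yield = 2; planting_density = 14 gives yield = 77.

2 to 77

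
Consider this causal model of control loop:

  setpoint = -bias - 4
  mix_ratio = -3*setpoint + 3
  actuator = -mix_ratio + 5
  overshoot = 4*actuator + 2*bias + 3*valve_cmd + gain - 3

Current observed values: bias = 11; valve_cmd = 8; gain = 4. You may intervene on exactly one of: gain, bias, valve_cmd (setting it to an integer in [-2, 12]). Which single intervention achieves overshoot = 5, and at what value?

Intervening on gain: overshoot = gain - 129. Reaching 5 requires gain = 134, outside [-2, 12].
Intervening on bias: with other inputs at their observed values, overshoot = -10*bias - 15. Solving for 5 gives bias = -2, within [-2, 12].
Intervening on valve_cmd: overshoot = 3*valve_cmd - 149. Reaching 5 requires valve_cmd = 154/3, not an integer.

set bias = -2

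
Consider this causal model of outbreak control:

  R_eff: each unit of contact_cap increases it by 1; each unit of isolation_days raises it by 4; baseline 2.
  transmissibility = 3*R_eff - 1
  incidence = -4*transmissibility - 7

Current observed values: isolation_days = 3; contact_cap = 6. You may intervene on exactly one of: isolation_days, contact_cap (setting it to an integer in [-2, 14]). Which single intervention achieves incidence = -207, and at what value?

Intervening on isolation_days: incidence = -48*isolation_days - 99. Reaching -207 requires isolation_days = 9/4, not an integer.
Intervening on contact_cap: with other inputs at their observed values, incidence = -12*contact_cap - 171. Solving for -207 gives contact_cap = 3, within [-2, 14].

set contact_cap = 3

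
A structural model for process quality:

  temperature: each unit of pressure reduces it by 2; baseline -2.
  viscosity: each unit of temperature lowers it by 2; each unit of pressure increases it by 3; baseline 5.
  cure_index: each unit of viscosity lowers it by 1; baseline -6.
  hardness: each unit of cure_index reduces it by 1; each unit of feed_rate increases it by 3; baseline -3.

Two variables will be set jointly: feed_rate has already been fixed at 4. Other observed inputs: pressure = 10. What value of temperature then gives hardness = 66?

temperature = -8

With feed_rate held at 4:
Intervening on temperature fixes its value directly, overriding its dependence on pressure.
Substituting into the viscosity equation gives viscosity = -2*temperature + 35.
Substituting into the cure_index equation gives cure_index = 2*temperature - 41.
Substituting into the hardness equation gives hardness = -2*temperature + 50.
Solve -2*temperature + 50 = 66: temperature = (66 - 50) / -2 = -8.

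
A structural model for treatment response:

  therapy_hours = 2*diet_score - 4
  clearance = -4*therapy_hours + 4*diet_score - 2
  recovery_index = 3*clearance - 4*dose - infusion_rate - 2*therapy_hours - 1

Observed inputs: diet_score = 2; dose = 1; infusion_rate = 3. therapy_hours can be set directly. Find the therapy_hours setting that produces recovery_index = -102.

Intervening on therapy_hours fixes its value directly, overriding its dependence on diet_score.
Substituting into the clearance equation gives clearance = -4*therapy_hours + 6.
So recovery_index = -14*therapy_hours + 10.
Solve -14*therapy_hours + 10 = -102: therapy_hours = (-102 - 10) / -14 = 8.

therapy_hours = 8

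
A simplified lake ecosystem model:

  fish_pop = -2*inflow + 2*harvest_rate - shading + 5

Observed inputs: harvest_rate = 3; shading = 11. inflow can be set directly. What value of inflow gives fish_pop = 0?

inflow = 0

Substituting into the fish_pop equation gives fish_pop = -2*inflow.
Solve -2*inflow = 0: inflow = 0 / -2 = 0.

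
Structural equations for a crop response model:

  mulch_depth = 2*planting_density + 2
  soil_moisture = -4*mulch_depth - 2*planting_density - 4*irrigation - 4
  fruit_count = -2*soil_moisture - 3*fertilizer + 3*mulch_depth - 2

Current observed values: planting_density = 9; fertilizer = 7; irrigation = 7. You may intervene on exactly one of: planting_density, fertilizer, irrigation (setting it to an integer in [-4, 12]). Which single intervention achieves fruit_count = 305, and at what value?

Intervening on planting_density: fruit_count = 26*planting_density + 63. Reaching 305 requires planting_density = 121/13, not an integer.
Intervening on fertilizer: fruit_count = -3*fertilizer + 318. Reaching 305 requires fertilizer = 13/3, not an integer.
Intervening on irrigation: with other inputs at their observed values, fruit_count = 8*irrigation + 241. Solving for 305 gives irrigation = 8, within [-4, 12].

set irrigation = 8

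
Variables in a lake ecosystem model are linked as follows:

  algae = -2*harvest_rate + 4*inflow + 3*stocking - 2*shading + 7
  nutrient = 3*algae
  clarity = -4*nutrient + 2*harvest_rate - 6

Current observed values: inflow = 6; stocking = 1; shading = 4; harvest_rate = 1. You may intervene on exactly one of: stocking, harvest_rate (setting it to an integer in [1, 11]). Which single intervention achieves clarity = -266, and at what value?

set harvest_rate = 2

Intervening on stocking: clarity = -36*stocking - 256. Reaching -266 requires stocking = 5/18, not an integer.
Intervening on harvest_rate: with other inputs at their observed values, clarity = 26*harvest_rate - 318. Solving for -266 gives harvest_rate = 2, within [1, 11].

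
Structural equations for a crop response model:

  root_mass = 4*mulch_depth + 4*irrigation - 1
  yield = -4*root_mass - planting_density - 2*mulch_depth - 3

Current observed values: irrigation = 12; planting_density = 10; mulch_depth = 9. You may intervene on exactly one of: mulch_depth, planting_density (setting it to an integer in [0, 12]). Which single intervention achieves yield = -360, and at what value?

set planting_density = 7

Intervening on mulch_depth: yield = -18*mulch_depth - 201. Reaching -360 requires mulch_depth = 53/6, not an integer.
Intervening on planting_density: with other inputs at their observed values, yield = -planting_density - 353. Solving for -360 gives planting_density = 7, within [0, 12].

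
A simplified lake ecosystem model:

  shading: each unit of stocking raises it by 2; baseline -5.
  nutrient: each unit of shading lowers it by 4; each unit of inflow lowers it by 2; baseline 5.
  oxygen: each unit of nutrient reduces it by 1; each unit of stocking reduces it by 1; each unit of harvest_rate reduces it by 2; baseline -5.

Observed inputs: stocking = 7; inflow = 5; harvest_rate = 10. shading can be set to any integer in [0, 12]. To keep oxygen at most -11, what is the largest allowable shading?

shading = 4

Intervening on shading fixes its value directly, overriding its dependence on stocking.
Substituting into the nutrient equation gives nutrient = -4*shading - 5.
oxygen becomes 4*shading - 27.
Require 4*shading - 27 ≤ -11, so shading ≤ 4.
The largest integer in [0, 12] satisfying this is 4.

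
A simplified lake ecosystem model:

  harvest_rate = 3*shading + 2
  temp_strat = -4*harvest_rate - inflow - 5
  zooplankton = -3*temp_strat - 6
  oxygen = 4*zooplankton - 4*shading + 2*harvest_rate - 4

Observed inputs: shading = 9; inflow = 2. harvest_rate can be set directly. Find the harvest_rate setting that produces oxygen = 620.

Intervening on harvest_rate fixes its value directly, overriding its dependence on shading.
Substituting into the temp_strat equation gives temp_strat = -4*harvest_rate - 7.
zooplankton becomes 12*harvest_rate + 15.
Substituting into the oxygen equation gives oxygen = 50*harvest_rate + 20.
Solve 50*harvest_rate + 20 = 620: harvest_rate = (620 - 20) / 50 = 12.

harvest_rate = 12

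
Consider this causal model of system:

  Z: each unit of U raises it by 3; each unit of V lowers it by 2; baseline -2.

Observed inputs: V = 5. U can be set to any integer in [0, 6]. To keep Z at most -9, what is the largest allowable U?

U = 1

Substituting into the Z equation gives Z = 3*U - 12.
Require 3*U - 12 ≤ -9, so U ≤ 1.
The largest integer in [0, 6] satisfying this is 1.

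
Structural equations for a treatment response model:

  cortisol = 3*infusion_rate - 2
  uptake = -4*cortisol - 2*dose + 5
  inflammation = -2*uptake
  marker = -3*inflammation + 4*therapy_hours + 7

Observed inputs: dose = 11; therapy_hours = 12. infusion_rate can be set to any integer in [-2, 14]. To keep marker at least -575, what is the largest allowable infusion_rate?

infusion_rate = 8

Substituting into the uptake equation gives uptake = -12*infusion_rate - 9.
This gives inflammation = 24*infusion_rate + 18.
This gives marker = -72*infusion_rate + 1.
Require -72*infusion_rate + 1 ≥ -575, so infusion_rate ≤ 8.
The largest integer in [-2, 14] satisfying this is 8.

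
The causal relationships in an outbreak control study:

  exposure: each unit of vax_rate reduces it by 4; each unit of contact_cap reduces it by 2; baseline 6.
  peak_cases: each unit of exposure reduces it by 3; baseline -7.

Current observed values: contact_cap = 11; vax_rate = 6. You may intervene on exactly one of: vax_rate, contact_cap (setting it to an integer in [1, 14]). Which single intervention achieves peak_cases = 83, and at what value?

Intervening on vax_rate: peak_cases = 12*vax_rate + 41. Reaching 83 requires vax_rate = 7/2, not an integer.
Intervening on contact_cap: with other inputs at their observed values, peak_cases = 6*contact_cap + 47. Solving for 83 gives contact_cap = 6, within [1, 14].

set contact_cap = 6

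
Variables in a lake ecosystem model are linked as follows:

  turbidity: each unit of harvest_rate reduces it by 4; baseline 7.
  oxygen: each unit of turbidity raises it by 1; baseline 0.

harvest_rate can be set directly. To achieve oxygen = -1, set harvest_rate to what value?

harvest_rate = 2

Substituting into the oxygen equation gives oxygen = -4*harvest_rate + 7.
Solve -4*harvest_rate + 7 = -1: harvest_rate = (-1 - 7) / -4 = 2.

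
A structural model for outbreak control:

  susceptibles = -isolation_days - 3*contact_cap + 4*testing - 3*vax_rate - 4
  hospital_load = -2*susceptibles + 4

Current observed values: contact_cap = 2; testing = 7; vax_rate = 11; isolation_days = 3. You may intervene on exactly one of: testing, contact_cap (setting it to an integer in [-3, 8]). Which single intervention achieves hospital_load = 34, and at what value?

Intervening on testing: hospital_load = -8*testing + 96. Reaching 34 requires testing = 31/4, not an integer.
Intervening on contact_cap: with other inputs at their observed values, hospital_load = 6*contact_cap + 28. Solving for 34 gives contact_cap = 1, within [-3, 8].

set contact_cap = 1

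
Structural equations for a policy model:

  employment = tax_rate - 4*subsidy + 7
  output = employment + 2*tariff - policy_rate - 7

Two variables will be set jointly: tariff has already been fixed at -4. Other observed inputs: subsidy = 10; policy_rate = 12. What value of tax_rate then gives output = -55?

With tariff held at -4:
Substituting into the employment equation gives employment = tax_rate - 33.
This gives output = tax_rate - 60.
Solve tax_rate - 60 = -55: tax_rate = (-55 + 60) / 1 = 5.

tax_rate = 5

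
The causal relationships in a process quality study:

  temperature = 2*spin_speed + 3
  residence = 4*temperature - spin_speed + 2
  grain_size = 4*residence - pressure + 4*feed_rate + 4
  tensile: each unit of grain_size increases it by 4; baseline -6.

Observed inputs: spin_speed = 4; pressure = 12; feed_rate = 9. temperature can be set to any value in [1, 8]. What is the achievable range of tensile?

138 to 586

Intervening on temperature fixes its value directly, overriding its dependence on spin_speed.
Substituting into the residence equation gives residence = 4*temperature - 2.
grain_size becomes 16*temperature + 20.
So tensile = 64*temperature + 74.
Linear in temperature, so extremes are at the endpoints: temperature = 1 gives tensile = 138; temperature = 8 gives tensile = 586.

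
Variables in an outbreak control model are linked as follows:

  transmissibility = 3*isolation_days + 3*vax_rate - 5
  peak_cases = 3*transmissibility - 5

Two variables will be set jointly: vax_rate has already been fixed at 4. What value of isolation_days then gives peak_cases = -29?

isolation_days = -5

With vax_rate held at 4:
Substituting into the transmissibility equation gives transmissibility = 3*isolation_days + 7.
Substituting into the peak_cases equation gives peak_cases = 9*isolation_days + 16.
Solve 9*isolation_days + 16 = -29: isolation_days = (-29 - 16) / 9 = -5.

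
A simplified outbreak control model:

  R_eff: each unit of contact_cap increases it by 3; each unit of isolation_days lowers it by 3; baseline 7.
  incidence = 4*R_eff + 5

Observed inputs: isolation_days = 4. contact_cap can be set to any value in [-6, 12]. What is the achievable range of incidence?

Substituting into the R_eff equation gives R_eff = 3*contact_cap - 5.
So incidence = 12*contact_cap - 15.
Linear in contact_cap, so extremes are at the endpoints: contact_cap = -6 gives incidence = -87; contact_cap = 12 gives incidence = 129.

-87 to 129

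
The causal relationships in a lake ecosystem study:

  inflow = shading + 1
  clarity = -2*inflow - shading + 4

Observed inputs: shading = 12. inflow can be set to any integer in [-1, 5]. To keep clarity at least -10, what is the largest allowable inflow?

Intervening on inflow fixes its value directly, overriding its dependence on shading.
Substituting into the clarity equation gives clarity = -2*inflow - 8.
Require -2*inflow - 8 ≥ -10, so inflow ≤ 1.
The largest integer in [-1, 5] satisfying this is 1.

inflow = 1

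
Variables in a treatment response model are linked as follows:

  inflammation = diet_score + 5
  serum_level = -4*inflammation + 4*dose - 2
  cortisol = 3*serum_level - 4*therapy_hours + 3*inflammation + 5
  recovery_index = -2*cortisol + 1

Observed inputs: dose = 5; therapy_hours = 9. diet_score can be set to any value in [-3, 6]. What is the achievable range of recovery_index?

-9 to 153

Substituting into the serum_level equation gives serum_level = -4*diet_score - 2.
Substituting into the cortisol equation gives cortisol = -9*diet_score - 22.
This gives recovery_index = 18*diet_score + 45.
Linear in diet_score, so extremes are at the endpoints: diet_score = -3 gives recovery_index = -9; diet_score = 6 gives recovery_index = 153.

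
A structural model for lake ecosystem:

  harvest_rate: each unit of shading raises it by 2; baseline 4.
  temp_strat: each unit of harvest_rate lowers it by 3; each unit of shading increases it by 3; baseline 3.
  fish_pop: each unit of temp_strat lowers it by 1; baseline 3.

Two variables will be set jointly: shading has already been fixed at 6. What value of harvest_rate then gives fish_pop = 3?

With shading held at 6:
Intervening on harvest_rate fixes its value directly, overriding its dependence on shading.
Substituting into the temp_strat equation gives temp_strat = -3*harvest_rate + 21.
fish_pop becomes 3*harvest_rate - 18.
Solve 3*harvest_rate - 18 = 3: harvest_rate = (3 + 18) / 3 = 7.

harvest_rate = 7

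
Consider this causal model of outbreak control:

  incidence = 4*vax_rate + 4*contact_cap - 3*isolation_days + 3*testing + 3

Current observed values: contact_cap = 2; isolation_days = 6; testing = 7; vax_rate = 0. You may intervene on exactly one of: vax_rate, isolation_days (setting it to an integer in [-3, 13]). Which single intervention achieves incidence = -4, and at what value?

set isolation_days = 12

Intervening on vax_rate: incidence = 4*vax_rate + 14. Reaching -4 requires vax_rate = -9/2, not an integer.
Intervening on isolation_days: with other inputs at their observed values, incidence = -3*isolation_days + 32. Solving for -4 gives isolation_days = 12, within [-3, 13].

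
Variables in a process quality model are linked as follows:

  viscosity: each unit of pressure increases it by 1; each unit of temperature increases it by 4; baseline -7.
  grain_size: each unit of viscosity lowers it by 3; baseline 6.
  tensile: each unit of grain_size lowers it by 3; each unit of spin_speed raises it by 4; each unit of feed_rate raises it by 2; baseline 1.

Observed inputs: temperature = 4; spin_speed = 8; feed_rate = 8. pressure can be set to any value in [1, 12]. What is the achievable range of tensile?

Substituting into the viscosity equation gives viscosity = pressure + 9.
Substituting into the grain_size equation gives grain_size = -3*pressure - 21.
Substituting into the tensile equation gives tensile = 9*pressure + 112.
Linear in pressure, so extremes are at the endpoints: pressure = 1 gives tensile = 121; pressure = 12 gives tensile = 220.

121 to 220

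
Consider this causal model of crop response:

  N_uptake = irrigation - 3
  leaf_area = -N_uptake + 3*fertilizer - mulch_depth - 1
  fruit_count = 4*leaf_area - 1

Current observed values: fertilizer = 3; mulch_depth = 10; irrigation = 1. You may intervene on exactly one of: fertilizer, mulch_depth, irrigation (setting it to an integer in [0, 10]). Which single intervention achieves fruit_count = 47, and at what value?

Intervening on fertilizer: with other inputs at their observed values, fruit_count = 12*fertilizer - 37. Solving for 47 gives fertilizer = 7, within [0, 10].
Intervening on mulch_depth: fruit_count = -4*mulch_depth + 39. Reaching 47 requires mulch_depth = -2, outside [0, 10].
Intervening on irrigation: fruit_count = -4*irrigation + 3. Reaching 47 requires irrigation = -11, outside [0, 10].

set fertilizer = 7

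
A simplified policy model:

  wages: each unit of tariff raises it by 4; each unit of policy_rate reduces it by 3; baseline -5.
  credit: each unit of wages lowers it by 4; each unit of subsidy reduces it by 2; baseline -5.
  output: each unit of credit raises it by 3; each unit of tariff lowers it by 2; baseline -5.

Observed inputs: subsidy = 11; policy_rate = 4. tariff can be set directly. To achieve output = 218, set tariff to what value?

tariff = -2

Substituting into the wages equation gives wages = 4*tariff - 17.
Substituting into the credit equation gives credit = -16*tariff + 41.
So output = -50*tariff + 118.
Solve -50*tariff + 118 = 218: tariff = (218 - 118) / -50 = -2.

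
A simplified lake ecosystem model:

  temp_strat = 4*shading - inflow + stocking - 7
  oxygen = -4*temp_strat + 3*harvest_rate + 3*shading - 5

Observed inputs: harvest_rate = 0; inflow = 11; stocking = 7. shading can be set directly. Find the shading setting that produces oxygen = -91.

Substituting into the temp_strat equation gives temp_strat = 4*shading - 11.
oxygen becomes -13*shading + 39.
Solve -13*shading + 39 = -91: shading = (-91 - 39) / -13 = 10.

shading = 10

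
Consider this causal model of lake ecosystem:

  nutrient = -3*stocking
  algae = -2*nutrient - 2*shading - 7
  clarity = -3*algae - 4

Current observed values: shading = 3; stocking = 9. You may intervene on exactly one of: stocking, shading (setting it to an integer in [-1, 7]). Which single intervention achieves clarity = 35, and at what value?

set stocking = 0

Intervening on stocking: with other inputs at their observed values, clarity = -18*stocking + 35. Solving for 35 gives stocking = 0, within [-1, 7].
Intervening on shading: clarity = 6*shading - 145. Reaching 35 requires shading = 30, outside [-1, 7].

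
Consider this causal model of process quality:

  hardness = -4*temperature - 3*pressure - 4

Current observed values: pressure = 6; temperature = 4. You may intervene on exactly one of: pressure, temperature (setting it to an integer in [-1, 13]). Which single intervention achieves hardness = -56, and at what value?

set pressure = 12

Intervening on pressure: with other inputs at their observed values, hardness = -3*pressure - 20. Solving for -56 gives pressure = 12, within [-1, 13].
Intervening on temperature: hardness = -4*temperature - 22. Reaching -56 requires temperature = 17/2, not an integer.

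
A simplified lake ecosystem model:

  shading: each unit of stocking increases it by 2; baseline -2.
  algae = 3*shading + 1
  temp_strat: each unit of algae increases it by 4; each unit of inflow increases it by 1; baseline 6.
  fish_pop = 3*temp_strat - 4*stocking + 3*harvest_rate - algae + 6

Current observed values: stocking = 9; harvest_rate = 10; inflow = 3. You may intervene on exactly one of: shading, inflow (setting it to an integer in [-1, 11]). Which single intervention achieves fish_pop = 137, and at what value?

set shading = 3

Intervening on shading: with other inputs at their observed values, fish_pop = 33*shading + 38. Solving for 137 gives shading = 3, within [-1, 11].
Intervening on inflow: fish_pop = 3*inflow + 557. Reaching 137 requires inflow = -140, outside [-1, 11].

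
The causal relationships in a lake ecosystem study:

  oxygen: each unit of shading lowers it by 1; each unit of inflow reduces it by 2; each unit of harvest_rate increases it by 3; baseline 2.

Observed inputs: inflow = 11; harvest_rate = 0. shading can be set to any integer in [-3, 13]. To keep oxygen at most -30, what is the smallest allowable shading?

shading = 10

Substituting into the oxygen equation gives oxygen = -shading - 20.
Require -shading - 20 ≤ -30, so shading ≥ 10.
The smallest integer in [-3, 13] satisfying this is 10.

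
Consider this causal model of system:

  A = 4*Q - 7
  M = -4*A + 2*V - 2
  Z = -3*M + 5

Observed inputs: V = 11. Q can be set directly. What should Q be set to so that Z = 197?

Substituting into the M equation gives M = -16*Q + 48.
Z becomes 48*Q - 139.
Solve 48*Q - 139 = 197: Q = (197 + 139) / 48 = 7.

Q = 7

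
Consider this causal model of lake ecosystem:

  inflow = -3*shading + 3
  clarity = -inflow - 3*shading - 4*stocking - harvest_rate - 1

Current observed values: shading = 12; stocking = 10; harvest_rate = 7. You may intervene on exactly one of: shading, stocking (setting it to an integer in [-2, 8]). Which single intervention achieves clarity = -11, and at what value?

Intervening on shading: the paths from shading to clarity cancel (net effect zero), leaving clarity = -51; -11 is unreachable this way.
Intervening on stocking: with other inputs at their observed values, clarity = -4*stocking - 11. Solving for -11 gives stocking = 0, within [-2, 8].

set stocking = 0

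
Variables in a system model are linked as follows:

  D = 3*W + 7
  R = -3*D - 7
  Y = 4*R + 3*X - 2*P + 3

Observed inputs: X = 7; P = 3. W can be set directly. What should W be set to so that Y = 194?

Substituting into the R equation gives R = -9*W - 28.
Y becomes -36*W - 94.
Solve -36*W - 94 = 194: W = (194 + 94) / -36 = -8.

W = -8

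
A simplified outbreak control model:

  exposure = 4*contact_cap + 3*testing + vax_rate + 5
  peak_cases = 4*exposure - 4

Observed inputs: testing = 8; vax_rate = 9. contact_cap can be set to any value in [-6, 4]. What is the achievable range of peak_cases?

Substituting into the exposure equation gives exposure = 4*contact_cap + 38.
Substituting into the peak_cases equation gives peak_cases = 16*contact_cap + 148.
Linear in contact_cap, so extremes are at the endpoints: contact_cap = -6 gives peak_cases = 52; contact_cap = 4 gives peak_cases = 212.

52 to 212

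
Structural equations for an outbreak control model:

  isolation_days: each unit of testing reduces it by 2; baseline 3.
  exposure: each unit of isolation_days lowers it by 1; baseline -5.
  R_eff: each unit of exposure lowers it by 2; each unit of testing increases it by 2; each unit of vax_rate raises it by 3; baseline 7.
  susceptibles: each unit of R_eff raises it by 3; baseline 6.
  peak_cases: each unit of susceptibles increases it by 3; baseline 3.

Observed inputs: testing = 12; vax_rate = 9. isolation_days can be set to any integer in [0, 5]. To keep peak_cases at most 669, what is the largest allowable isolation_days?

Intervening on isolation_days fixes its value directly, overriding its dependence on testing.
Substituting into the R_eff equation gives R_eff = 2*isolation_days + 68.
Substituting into the susceptibles equation gives susceptibles = 6*isolation_days + 210.
Substituting into the peak_cases equation gives peak_cases = 18*isolation_days + 633.
Require 18*isolation_days + 633 ≤ 669, so isolation_days ≤ 2.
The largest integer in [0, 5] satisfying this is 2.

isolation_days = 2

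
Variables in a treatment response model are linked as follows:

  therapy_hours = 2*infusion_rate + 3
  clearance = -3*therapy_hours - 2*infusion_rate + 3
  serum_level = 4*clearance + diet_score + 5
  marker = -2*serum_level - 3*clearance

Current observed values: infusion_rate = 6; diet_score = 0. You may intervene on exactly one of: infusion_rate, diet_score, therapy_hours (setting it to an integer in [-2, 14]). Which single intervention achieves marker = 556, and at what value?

set diet_score = 14

Intervening on infusion_rate: marker = 88*infusion_rate + 56. Reaching 556 requires infusion_rate = 125/22, not an integer.
Intervening on diet_score: with other inputs at their observed values, marker = -2*diet_score + 584. Solving for 556 gives diet_score = 14, within [-2, 14].
Intervening on therapy_hours: marker = 33*therapy_hours + 89. Reaching 556 requires therapy_hours = 467/33, not an integer.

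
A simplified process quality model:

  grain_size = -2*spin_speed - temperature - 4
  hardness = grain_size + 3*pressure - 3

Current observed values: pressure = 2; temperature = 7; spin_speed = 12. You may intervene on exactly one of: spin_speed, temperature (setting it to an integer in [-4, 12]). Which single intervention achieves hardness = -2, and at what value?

set spin_speed = -3

Intervening on spin_speed: with other inputs at their observed values, hardness = -2*spin_speed - 8. Solving for -2 gives spin_speed = -3, within [-4, 12].
Intervening on temperature: hardness = -temperature - 25. Reaching -2 requires temperature = -23, outside [-4, 12].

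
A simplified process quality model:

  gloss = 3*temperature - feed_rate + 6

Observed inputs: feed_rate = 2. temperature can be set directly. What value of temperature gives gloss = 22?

temperature = 6

Substituting into the gloss equation gives gloss = 3*temperature + 4.
Solve 3*temperature + 4 = 22: temperature = (22 - 4) / 3 = 6.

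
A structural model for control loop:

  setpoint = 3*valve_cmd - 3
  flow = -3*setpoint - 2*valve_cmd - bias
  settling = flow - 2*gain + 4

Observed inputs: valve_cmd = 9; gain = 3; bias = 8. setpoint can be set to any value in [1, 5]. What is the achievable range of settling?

-43 to -31

Intervening on setpoint fixes its value directly, overriding its dependence on valve_cmd.
Substituting into the flow equation gives flow = -3*setpoint - 26.
Substituting into the settling equation gives settling = -3*setpoint - 28.
Linear in setpoint, so extremes are at the endpoints: setpoint = 1 gives settling = -31; setpoint = 5 gives settling = -43.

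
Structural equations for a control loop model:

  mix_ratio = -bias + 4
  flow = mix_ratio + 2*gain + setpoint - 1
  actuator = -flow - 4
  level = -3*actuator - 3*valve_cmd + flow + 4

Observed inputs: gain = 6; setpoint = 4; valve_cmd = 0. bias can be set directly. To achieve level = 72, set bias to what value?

bias = 5

Substituting into the flow equation gives flow = -bias + 19.
So actuator = bias - 23.
Substituting into the level equation gives level = -4*bias + 92.
Solve -4*bias + 92 = 72: bias = (72 - 92) / -4 = 5.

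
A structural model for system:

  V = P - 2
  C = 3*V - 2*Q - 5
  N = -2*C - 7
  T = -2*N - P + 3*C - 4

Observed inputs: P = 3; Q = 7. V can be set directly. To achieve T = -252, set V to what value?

V = -6

Intervening on V fixes its value directly, overriding its dependence on P.
Substituting into the C equation gives C = 3*V - 19.
So N = -6*V + 31.
T becomes 21*V - 126.
Solve 21*V - 126 = -252: V = (-252 + 126) / 21 = -6.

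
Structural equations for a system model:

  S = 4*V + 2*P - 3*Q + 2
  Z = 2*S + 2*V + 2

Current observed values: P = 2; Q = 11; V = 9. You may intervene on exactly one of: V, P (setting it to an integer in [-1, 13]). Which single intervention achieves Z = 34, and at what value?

Intervening on V: Z = 10*V - 52. Reaching 34 requires V = 43/5, not an integer.
Intervening on P: with other inputs at their observed values, Z = 4*P + 30. Solving for 34 gives P = 1, within [-1, 13].

set P = 1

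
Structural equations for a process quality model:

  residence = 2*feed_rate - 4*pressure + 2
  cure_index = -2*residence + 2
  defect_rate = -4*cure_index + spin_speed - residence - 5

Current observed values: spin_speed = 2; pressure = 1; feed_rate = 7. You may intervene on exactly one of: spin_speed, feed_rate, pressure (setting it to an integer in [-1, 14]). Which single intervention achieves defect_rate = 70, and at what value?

Intervening on spin_speed: with other inputs at their observed values, defect_rate = spin_speed + 71. Solving for 70 gives spin_speed = -1, within [-1, 14].
Intervening on feed_rate: defect_rate = 14*feed_rate - 25. Reaching 70 requires feed_rate = 95/14, not an integer.
Intervening on pressure: defect_rate = -28*pressure + 101. Reaching 70 requires pressure = 31/28, not an integer.

set spin_speed = -1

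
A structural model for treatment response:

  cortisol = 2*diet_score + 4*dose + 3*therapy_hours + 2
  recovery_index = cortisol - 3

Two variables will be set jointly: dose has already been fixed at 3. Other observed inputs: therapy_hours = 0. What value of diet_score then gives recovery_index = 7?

diet_score = -2

With dose held at 3:
Substituting into the cortisol equation gives cortisol = 2*diet_score + 14.
So recovery_index = 2*diet_score + 11.
Solve 2*diet_score + 11 = 7: diet_score = (7 - 11) / 2 = -2.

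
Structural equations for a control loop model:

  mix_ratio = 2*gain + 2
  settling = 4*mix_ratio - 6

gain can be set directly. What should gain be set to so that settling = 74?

Substituting into the settling equation gives settling = 8*gain + 2.
Solve 8*gain + 2 = 74: gain = (74 - 2) / 8 = 9.

gain = 9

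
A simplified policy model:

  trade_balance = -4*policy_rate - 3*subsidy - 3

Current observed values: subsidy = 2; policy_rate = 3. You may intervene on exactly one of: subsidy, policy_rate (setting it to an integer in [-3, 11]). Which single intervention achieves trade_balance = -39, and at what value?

set subsidy = 8

Intervening on subsidy: with other inputs at their observed values, trade_balance = -3*subsidy - 15. Solving for -39 gives subsidy = 8, within [-3, 11].
Intervening on policy_rate: trade_balance = -4*policy_rate - 9. Reaching -39 requires policy_rate = 15/2, not an integer.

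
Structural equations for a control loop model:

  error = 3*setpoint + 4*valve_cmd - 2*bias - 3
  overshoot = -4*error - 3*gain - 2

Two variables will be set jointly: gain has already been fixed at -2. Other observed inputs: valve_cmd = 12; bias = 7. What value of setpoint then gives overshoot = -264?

With gain held at -2:
Substituting into the error equation gives error = 3*setpoint + 31.
Substituting into the overshoot equation gives overshoot = -12*setpoint - 120.
Solve -12*setpoint - 120 = -264: setpoint = (-264 + 120) / -12 = 12.

setpoint = 12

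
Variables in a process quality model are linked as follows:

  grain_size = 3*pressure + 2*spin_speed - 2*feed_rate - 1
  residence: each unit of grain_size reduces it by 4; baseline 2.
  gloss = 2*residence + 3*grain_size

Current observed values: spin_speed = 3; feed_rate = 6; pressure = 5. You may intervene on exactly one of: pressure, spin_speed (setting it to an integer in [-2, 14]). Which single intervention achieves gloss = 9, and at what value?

Intervening on pressure: with other inputs at their observed values, gloss = -15*pressure + 39. Solving for 9 gives pressure = 2, within [-2, 14].
Intervening on spin_speed: gloss = -10*spin_speed - 6. Reaching 9 requires spin_speed = -3/2, not an integer.

set pressure = 2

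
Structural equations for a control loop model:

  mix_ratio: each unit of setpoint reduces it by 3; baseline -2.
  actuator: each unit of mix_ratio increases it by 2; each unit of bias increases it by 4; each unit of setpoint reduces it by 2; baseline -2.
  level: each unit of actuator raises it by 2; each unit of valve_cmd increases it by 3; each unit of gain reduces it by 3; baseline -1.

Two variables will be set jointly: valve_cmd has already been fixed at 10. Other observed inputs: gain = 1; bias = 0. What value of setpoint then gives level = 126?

With valve_cmd held at 10:
Substituting into the actuator equation gives actuator = -8*setpoint - 6.
This gives level = -16*setpoint + 14.
Solve -16*setpoint + 14 = 126: setpoint = (126 - 14) / -16 = -7.

setpoint = -7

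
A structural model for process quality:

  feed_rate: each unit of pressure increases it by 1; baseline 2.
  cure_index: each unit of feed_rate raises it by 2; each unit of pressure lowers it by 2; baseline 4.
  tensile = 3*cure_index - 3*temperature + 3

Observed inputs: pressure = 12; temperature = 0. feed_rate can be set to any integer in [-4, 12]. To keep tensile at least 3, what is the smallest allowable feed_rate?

Intervening on feed_rate fixes its value directly, overriding its dependence on pressure.
Substituting into the cure_index equation gives cure_index = 2*feed_rate - 20.
So tensile = 6*feed_rate - 57.
Require 6*feed_rate - 57 ≥ 3, so feed_rate ≥ 10.
The smallest integer in [-4, 12] satisfying this is 10.

feed_rate = 10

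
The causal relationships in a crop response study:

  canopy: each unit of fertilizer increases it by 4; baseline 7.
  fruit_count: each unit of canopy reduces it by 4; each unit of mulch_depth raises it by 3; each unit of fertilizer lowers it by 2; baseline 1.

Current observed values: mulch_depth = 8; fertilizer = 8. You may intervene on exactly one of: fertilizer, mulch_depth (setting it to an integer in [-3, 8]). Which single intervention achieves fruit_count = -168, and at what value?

set mulch_depth = 1

Intervening on fertilizer: fruit_count = -18*fertilizer - 3. Reaching -168 requires fertilizer = 55/6, not an integer.
Intervening on mulch_depth: with other inputs at their observed values, fruit_count = 3*mulch_depth - 171. Solving for -168 gives mulch_depth = 1, within [-3, 8].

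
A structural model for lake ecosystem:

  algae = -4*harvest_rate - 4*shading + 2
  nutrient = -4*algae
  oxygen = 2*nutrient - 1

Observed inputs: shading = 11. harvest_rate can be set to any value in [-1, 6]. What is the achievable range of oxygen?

Substituting into the algae equation gives algae = -4*harvest_rate - 42.
This gives nutrient = 16*harvest_rate + 168.
oxygen becomes 32*harvest_rate + 335.
Linear in harvest_rate, so extremes are at the endpoints: harvest_rate = -1 gives oxygen = 303; harvest_rate = 6 gives oxygen = 527.

303 to 527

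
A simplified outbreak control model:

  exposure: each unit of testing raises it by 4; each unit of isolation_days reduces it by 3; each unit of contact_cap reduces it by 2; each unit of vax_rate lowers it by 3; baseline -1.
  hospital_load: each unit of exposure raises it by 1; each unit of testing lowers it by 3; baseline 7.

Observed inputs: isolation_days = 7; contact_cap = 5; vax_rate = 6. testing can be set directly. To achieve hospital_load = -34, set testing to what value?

testing = 9

Substituting into the exposure equation gives exposure = 4*testing - 50.
Substituting into the hospital_load equation gives hospital_load = testing - 43.
Solve testing - 43 = -34: testing = (-34 + 43) / 1 = 9.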